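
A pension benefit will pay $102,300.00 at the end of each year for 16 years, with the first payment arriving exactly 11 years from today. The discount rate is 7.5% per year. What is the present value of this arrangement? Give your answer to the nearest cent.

$453,741.78

Ordinary annuity of 16 payments, first payment at period 11.
Periodic rate r = 0.075 per year.
The ordinary-annuity PV formula values the stream one period before the first payment (period 10); discount that back 10 periods:
PV₀ = 102,300 × [1 − (1+r)^−16] / r × (1+r)^−10 = $453,741.78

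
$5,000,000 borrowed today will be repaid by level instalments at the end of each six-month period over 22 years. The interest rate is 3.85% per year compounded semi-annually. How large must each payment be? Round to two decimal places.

Level ordinary annuity; solve PV = PMT × [(1 − (1+r)^−n)/r] for PMT.
Periodic rate r = 0.0385/2 per half-year; n is counted in half-years.
With n = 44: PMT = 5,000,000 / ([(1 − (1+r)^−n)/r]) = $169,503.09

$169,503.09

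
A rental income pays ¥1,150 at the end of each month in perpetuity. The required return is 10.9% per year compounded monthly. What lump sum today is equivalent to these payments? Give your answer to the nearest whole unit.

Periodic rate r = 0.109/12 per month.
Level perpetuity: PV = PMT / r = 1,150 / (0.109/12) = ¥126,606.

¥126,606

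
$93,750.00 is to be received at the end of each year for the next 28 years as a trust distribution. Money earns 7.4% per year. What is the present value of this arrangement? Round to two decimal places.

This is an ordinary annuity: 28 payments of $93,750.00 at the end of each year.
Periodic rate r = 0.074 per year.
PV = PMT × [(1 − (1+r)^−n)/r] = 93,750 × [1 − (1+r)^−28] / r = $1,095,251.43

$1,095,251.43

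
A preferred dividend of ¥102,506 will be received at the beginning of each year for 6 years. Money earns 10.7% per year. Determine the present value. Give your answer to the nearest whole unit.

¥484,234

This is an annuity due: 6 payments of ¥102,506 at the beginning of each year.
Periodic rate r = 0.107 per year.
PV = PMT × [(1 − (1+r)^−n)/r] × (1+r) = 102,506 × [1 − (1+r)^−6] / r × (1+r) = ¥484,234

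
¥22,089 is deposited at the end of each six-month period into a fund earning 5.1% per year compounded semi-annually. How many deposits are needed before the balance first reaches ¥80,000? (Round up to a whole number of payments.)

4 payments

Periodic rate r = 0.051/2 per half-year; n is counted in half-years.
Ordinary annuity FV: 80,000 = 22,089 × [((1+r)^n − 1)/r].
(1+r)^n = 1 + 80,000 × r / 22,089, so n = ln(1 + 80,000·r/22,089) / ln(1+r) = 3.51.
Round up to a whole number of payments: n = 4.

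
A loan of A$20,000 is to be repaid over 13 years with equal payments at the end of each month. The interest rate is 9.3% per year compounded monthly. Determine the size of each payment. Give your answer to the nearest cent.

Level ordinary annuity; solve PV = PMT × [(1 − (1+r)^−n)/r] for PMT.
Periodic rate r = 0.093/12 per month; n is counted in months.
With n = 156: PMT = 20,000 / ([(1 − (1+r)^−n)/r]) = A$221.39

A$221.39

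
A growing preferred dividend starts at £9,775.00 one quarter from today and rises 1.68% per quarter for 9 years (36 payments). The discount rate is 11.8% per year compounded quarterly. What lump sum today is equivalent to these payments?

£277,369.25

Periodic rate r = 0.118/4 per quarter; n is counted in quarters.
Growing ordinary annuity: PV = PMT₁ × [1 − ((1+g)/(1+r))^n] / (r − g) = 9,775 × [1 − ((1+0.0168)/(1+r))^36] / (r − 0.0168) = £277,369.25.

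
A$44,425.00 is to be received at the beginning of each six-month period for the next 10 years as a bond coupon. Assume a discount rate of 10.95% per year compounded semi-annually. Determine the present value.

A$561,125.58

This is an annuity due: 20 payments of A$44,425.00 at the beginning of each six-month period.
Periodic rate r = 0.1095/2 per half-year; n is counted in half-years.
PV = PMT × [(1 − (1+r)^−n)/r] × (1+r) = 44,425 × [1 − (1+r)^−20] / r × (1+r) = A$561,125.58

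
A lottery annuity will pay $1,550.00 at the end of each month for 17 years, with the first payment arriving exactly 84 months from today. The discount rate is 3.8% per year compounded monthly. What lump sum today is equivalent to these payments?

$178,959.50

Ordinary annuity of 204 payments, first payment at period 84.
Periodic rate r = 0.038/12 per month; n is counted in months.
The ordinary-annuity PV formula values the stream one period before the first payment (period 83); discount that back 83 periods:
PV₀ = 1,550 × [1 − (1+r)^−204] / r × (1+r)^−83 = $178,959.50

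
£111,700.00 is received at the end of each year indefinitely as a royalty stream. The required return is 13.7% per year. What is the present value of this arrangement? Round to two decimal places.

Periodic rate r = 0.137 per year.
Level perpetuity: PV = PMT / r = 111,700 / (0.137) = £815,328.47.

£815,328.47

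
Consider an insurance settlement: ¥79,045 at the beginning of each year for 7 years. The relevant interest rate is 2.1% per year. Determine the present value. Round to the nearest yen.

This is an annuity due: 7 payments of ¥79,045 at the beginning of each year.
Periodic rate r = 0.021 per year.
PV = PMT × [(1 − (1+r)^−n)/r] × (1+r) = 79,045 × [1 − (1+r)^−7] / r × (1+r) = ¥520,320

¥520,320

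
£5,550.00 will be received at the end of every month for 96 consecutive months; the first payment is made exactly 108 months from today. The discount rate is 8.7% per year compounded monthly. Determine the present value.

Ordinary annuity of 96 payments, first payment at period 108.
Periodic rate r = 0.087/12 per month; n is counted in months.
The ordinary-annuity PV formula values the stream one period before the first payment (period 107); discount that back 107 periods:
PV₀ = 5,550 × [1 − (1+r)^−96] / r × (1+r)^−107 = £176,760.37

£176,760.37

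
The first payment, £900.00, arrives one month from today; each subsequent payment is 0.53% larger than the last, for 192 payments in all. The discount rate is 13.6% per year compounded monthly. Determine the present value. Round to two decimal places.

£101,883.76

Periodic rate r = 0.136/12 per month; n is counted in months.
Growing ordinary annuity: PV = PMT₁ × [1 − ((1+g)/(1+r))^n] / (r − g) = 900 × [1 − ((1+0.0053)/(1+r))^192] / (r − 0.0053) = £101,883.76.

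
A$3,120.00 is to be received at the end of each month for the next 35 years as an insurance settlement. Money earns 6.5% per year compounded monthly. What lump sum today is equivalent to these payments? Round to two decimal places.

A$516,424.35

This is an ordinary annuity: 420 payments of A$3,120.00 at the end of each month.
Periodic rate r = 0.065/12 per month; n is counted in months.
PV = PMT × [(1 − (1+r)^−n)/r] = 3,120 × [1 − (1+r)^−420] / r = A$516,424.35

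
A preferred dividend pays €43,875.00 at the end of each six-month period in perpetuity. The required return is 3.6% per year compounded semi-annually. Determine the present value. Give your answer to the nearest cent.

€2,437,500.00

Periodic rate r = 0.036/2 per half-year.
Level perpetuity: PV = PMT / r = 43,875 / (0.036/2) = €2,437,500.00.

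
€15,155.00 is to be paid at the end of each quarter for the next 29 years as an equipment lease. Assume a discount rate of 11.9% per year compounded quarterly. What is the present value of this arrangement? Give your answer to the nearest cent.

€492,422.28

This is an ordinary annuity: 116 payments of €15,155.00 at the end of each quarter.
Periodic rate r = 0.119/4 per quarter; n is counted in quarters.
PV = PMT × [(1 − (1+r)^−n)/r] = 15,155 × [1 − (1+r)^−116] / r = €492,422.28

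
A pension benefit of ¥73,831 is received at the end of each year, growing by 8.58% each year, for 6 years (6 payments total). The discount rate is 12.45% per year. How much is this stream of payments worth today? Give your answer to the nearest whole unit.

¥361,562

Periodic rate r = 0.1245 per year.
Growing ordinary annuity: PV = PMT₁ × [1 − ((1+g)/(1+r))^n] / (r − g) = 73,831 × [1 − ((1+0.0858)/(1+r))^6] / (r − 0.0858) = ¥361,562.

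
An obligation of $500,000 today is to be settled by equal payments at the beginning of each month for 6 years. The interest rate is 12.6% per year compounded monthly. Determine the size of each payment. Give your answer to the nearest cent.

Level annuity due; solve PV = PMT × [(1 − (1+r)^−n)/r] × (1+r) for PMT.
Periodic rate r = 0.126/12 per month; n is counted in months.
With n = 72: PMT = 500,000 / ([(1 − (1+r)^−n)/r] × (1+r)) = $9,828.60

$9,828.60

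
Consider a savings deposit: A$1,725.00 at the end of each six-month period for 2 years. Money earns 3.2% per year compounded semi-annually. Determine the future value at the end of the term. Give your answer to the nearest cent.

A$7,067.37

This is an ordinary annuity: 4 deposits of A$1,725.00 at the end of each six-month period.
Periodic rate r = 0.032/2 per half-year; n is counted in half-years.
FV = PMT × [((1+r)^n − 1)/r] = 1,725 × [(1+r)^4 − 1] / r = A$7,067.37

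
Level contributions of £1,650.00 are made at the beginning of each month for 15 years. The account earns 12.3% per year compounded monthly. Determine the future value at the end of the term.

£856,865.82

This is an annuity due: 180 deposits of £1,650.00 at the beginning of each month.
Periodic rate r = 0.123/12 per month; n is counted in months.
FV = PMT × [((1+r)^n − 1)/r] × (1+r) = 1,650 × [(1+r)^180 − 1] / r × (1+r) = £856,865.82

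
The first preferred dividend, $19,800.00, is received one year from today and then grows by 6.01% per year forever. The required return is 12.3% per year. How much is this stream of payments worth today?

$314,785.37

Periodic rate r = 0.123 per year.
Growing perpetuity (Gordon): PV = PMT₁ / (r − g) = 19,800 / (r − 0.0601) = $314,785.37.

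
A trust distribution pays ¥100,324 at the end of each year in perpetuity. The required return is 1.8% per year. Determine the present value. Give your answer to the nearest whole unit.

¥5,573,556

Periodic rate r = 0.018 per year.
Level perpetuity: PV = PMT / r = 100,324 / (0.018) = ¥5,573,556.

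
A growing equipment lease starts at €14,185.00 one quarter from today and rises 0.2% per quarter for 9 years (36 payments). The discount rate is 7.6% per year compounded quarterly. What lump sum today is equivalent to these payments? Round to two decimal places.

€379,059.22

Periodic rate r = 0.076/4 per quarter; n is counted in quarters.
Growing ordinary annuity: PV = PMT₁ × [1 − ((1+g)/(1+r))^n] / (r − g) = 14,185 × [1 − ((1+0.002)/(1+r))^36] / (r − 0.002) = €379,059.22.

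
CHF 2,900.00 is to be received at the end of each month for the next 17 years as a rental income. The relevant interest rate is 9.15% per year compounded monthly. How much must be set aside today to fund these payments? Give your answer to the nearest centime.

CHF 299,571.72

This is an ordinary annuity: 204 payments of CHF 2,900.00 at the end of each month.
Periodic rate r = 0.0915/12 per month; n is counted in months.
PV = PMT × [(1 − (1+r)^−n)/r] = 2,900 × [1 − (1+r)^−204] / r = CHF 299,571.72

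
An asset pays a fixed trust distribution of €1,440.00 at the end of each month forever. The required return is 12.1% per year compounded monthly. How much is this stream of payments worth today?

€142,809.92

Periodic rate r = 0.121/12 per month.
Level perpetuity: PV = PMT / r = 1,440 / (0.121/12) = €142,809.92.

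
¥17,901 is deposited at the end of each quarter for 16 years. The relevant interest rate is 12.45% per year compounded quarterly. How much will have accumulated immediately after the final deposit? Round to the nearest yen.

¥3,514,574

This is an ordinary annuity: 64 deposits of ¥17,901 at the end of each quarter.
Periodic rate r = 0.1245/4 per quarter; n is counted in quarters.
FV = PMT × [((1+r)^n − 1)/r] = 17,901 × [(1+r)^64 − 1] / r = ¥3,514,574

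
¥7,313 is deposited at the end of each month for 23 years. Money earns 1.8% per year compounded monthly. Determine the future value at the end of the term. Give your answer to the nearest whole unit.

This is an ordinary annuity: 276 deposits of ¥7,313 at the end of each month.
Periodic rate r = 0.018/12 per month; n is counted in months.
FV = PMT × [((1+r)^n − 1)/r] = 7,313 × [(1+r)^276 − 1] / r = ¥2,498,062

¥2,498,062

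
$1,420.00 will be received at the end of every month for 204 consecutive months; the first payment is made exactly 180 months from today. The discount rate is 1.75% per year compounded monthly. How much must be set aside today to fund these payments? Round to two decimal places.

Ordinary annuity of 204 payments, first payment at period 180.
Periodic rate r = 0.0175/12 per month; n is counted in months.
The ordinary-annuity PV formula values the stream one period before the first payment (period 179); discount that back 179 periods:
PV₀ = 1,420 × [1 − (1+r)^−204] / r × (1+r)^−179 = $192,912.11

$192,912.11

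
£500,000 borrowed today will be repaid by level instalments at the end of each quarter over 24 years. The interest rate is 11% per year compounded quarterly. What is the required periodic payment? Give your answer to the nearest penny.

£14,848.03

Level ordinary annuity; solve PV = PMT × [(1 − (1+r)^−n)/r] for PMT.
Periodic rate r = 0.11/4 per quarter; n is counted in quarters.
With n = 96: PMT = 500,000 / ([(1 − (1+r)^−n)/r]) = £14,848.03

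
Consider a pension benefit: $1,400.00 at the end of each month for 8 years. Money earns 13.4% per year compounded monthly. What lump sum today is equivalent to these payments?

This is an ordinary annuity: 96 payments of $1,400.00 at the end of each month.
Periodic rate r = 0.134/12 per month; n is counted in months.
PV = PMT × [(1 − (1+r)^−n)/r] = 1,400 × [1 − (1+r)^−96] / r = $82,199.26

$82,199.26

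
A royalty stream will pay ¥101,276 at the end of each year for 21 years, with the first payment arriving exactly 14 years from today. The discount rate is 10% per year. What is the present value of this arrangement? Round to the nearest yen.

¥253,719

Ordinary annuity of 21 payments, first payment at period 14.
Periodic rate r = 0.1 per year.
The ordinary-annuity PV formula values the stream one period before the first payment (period 13); discount that back 13 periods:
PV₀ = 101,276 × [1 − (1+r)^−21] / r × (1+r)^−13 = ¥253,719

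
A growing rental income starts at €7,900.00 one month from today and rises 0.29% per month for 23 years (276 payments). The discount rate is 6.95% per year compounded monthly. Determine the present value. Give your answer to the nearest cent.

€1,497,838.35

Periodic rate r = 0.0695/12 per month; n is counted in months.
Growing ordinary annuity: PV = PMT₁ × [1 − ((1+g)/(1+r))^n] / (r − g) = 7,900 × [1 − ((1+0.0029)/(1+r))^276] / (r − 0.0029) = €1,497,838.35.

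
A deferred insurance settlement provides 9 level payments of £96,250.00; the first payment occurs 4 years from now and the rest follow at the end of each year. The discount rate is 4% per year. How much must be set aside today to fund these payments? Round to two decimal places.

Ordinary annuity of 9 payments, first payment at period 4.
Periodic rate r = 0.04 per year.
The ordinary-annuity PV formula values the stream one period before the first payment (period 3); discount that back 3 periods:
PV₀ = 96,250 × [1 − (1+r)^−9] / r × (1+r)^−3 = £636,210.84

£636,210.84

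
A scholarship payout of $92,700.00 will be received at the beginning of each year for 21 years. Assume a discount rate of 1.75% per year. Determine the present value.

This is an annuity due: 21 payments of $92,700.00 at the beginning of each year.
Periodic rate r = 0.0175 per year.
PV = PMT × [(1 − (1+r)^−n)/r] × (1+r) = 92,700 × [1 − (1+r)^−21] / r × (1+r) = $1,645,692.10

$1,645,692.10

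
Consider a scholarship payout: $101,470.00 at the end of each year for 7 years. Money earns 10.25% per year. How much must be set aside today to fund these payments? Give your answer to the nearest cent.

This is an ordinary annuity: 7 payments of $101,470.00 at the end of each year.
Periodic rate r = 0.1025 per year.
PV = PMT × [(1 − (1+r)^−n)/r] = 101,470 × [1 − (1+r)^−7] / r = $489,958.58

$489,958.58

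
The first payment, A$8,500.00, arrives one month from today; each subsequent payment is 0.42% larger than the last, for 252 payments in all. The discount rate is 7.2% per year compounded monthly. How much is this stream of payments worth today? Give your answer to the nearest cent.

Periodic rate r = 0.072/12 per month; n is counted in months.
Growing ordinary annuity: PV = PMT₁ × [1 − ((1+g)/(1+r))^n] / (r − g) = 8,500 × [1 − ((1+0.0042)/(1+r))^252] / (r − 0.0042) = A$1,715,107.67.

A$1,715,107.67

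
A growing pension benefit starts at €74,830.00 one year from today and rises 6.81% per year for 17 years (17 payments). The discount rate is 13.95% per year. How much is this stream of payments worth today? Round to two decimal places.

Periodic rate r = 0.1395 per year.
Growing ordinary annuity: PV = PMT₁ × [1 − ((1+g)/(1+r))^n] / (r − g) = 74,830 × [1 − ((1+0.0681)/(1+r))^17] / (r − 0.0681) = €699,191.01.

€699,191.01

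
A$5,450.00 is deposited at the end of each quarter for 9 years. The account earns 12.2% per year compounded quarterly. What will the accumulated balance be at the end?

This is an ordinary annuity: 36 deposits of A$5,450.00 at the end of each quarter.
Periodic rate r = 0.122/4 per quarter; n is counted in quarters.
FV = PMT × [((1+r)^n − 1)/r] = 5,450 × [(1+r)^36 − 1] / r = A$348,328.35

A$348,328.35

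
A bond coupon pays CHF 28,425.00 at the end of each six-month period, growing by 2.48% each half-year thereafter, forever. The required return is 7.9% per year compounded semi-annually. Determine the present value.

Periodic rate r = 0.079/2 per half-year.
Growing perpetuity (Gordon): PV = PMT₁ / (r − g) = 28,425 / (r − 0.0248) = CHF 1,933,673.47.

CHF 1,933,673.47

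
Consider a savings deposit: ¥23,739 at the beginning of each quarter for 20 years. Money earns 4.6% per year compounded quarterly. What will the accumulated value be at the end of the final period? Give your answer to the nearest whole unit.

This is an annuity due: 80 deposits of ¥23,739 at the beginning of each quarter.
Periodic rate r = 0.046/4 per quarter; n is counted in quarters.
FV = PMT × [((1+r)^n − 1)/r] × (1+r) = 23,739 × [(1+r)^80 − 1] / r × (1+r) = ¥3,123,964

¥3,123,964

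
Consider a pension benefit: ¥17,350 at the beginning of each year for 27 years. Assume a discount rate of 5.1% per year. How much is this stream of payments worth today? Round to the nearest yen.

¥264,208

This is an annuity due: 27 payments of ¥17,350 at the beginning of each year.
Periodic rate r = 0.051 per year.
PV = PMT × [(1 − (1+r)^−n)/r] × (1+r) = 17,350 × [1 − (1+r)^−27] / r × (1+r) = ¥264,208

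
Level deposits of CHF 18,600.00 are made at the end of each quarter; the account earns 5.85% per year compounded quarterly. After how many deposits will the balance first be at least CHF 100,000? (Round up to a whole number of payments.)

Periodic rate r = 0.0585/4 per quarter; n is counted in quarters.
Ordinary annuity FV: 100,000 = 18,600 × [((1+r)^n − 1)/r].
(1+r)^n = 1 + 100,000 × r / 18,600, so n = ln(1 + 100,000·r/18,600) / ln(1+r) = 5.21.
Round up to a whole number of payments: n = 6.

6 payments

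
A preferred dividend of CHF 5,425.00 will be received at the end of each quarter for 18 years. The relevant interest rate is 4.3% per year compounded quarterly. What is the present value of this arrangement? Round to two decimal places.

This is an ordinary annuity: 72 payments of CHF 5,425.00 at the end of each quarter.
Periodic rate r = 0.043/4 per quarter; n is counted in quarters.
PV = PMT × [(1 − (1+r)^−n)/r] = 5,425 × [1 − (1+r)^−72] / r = CHF 270,960.54

CHF 270,960.54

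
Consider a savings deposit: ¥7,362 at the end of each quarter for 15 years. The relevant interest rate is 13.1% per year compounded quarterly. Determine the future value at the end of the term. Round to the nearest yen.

¥1,329,370

This is an ordinary annuity: 60 deposits of ¥7,362 at the end of each quarter.
Periodic rate r = 0.131/4 per quarter; n is counted in quarters.
FV = PMT × [((1+r)^n − 1)/r] = 7,362 × [(1+r)^60 − 1] / r = ¥1,329,370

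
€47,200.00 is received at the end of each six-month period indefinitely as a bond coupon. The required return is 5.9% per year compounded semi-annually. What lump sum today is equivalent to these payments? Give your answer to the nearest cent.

€1,600,000.00

Periodic rate r = 0.059/2 per half-year.
Level perpetuity: PV = PMT / r = 47,200 / (0.059/2) = €1,600,000.00.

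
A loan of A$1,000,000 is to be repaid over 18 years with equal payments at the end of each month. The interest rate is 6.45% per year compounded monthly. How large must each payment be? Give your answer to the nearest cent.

A$7,836.97

Level ordinary annuity; solve PV = PMT × [(1 − (1+r)^−n)/r] for PMT.
Periodic rate r = 0.0645/12 per month; n is counted in months.
With n = 216: PMT = 1,000,000 / ([(1 − (1+r)^−n)/r]) = A$7,836.97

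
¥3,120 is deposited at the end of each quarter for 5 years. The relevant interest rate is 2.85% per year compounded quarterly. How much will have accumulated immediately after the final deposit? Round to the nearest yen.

¥66,810

This is an ordinary annuity: 20 deposits of ¥3,120 at the end of each quarter.
Periodic rate r = 0.0285/4 per quarter; n is counted in quarters.
FV = PMT × [((1+r)^n − 1)/r] = 3,120 × [(1+r)^20 − 1] / r = ¥66,810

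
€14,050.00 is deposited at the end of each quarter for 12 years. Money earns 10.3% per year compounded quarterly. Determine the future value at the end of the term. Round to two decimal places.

This is an ordinary annuity: 48 deposits of €14,050.00 at the end of each quarter.
Periodic rate r = 0.103/4 per quarter; n is counted in quarters.
FV = PMT × [((1+r)^n − 1)/r] = 14,050 × [(1+r)^48 − 1] / r = €1,303,179.10

€1,303,179.10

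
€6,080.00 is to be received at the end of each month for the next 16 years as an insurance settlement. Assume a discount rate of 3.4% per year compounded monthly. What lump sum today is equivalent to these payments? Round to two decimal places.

€899,406.77

This is an ordinary annuity: 192 payments of €6,080.00 at the end of each month.
Periodic rate r = 0.034/12 per month; n is counted in months.
PV = PMT × [(1 − (1+r)^−n)/r] = 6,080 × [1 − (1+r)^−192] / r = €899,406.77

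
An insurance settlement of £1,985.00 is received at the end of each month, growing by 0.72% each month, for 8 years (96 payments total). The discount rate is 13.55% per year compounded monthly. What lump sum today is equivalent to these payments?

Periodic rate r = 0.1355/12 per month; n is counted in months.
Growing ordinary annuity: PV = PMT₁ × [1 − ((1+g)/(1+r))^n] / (r − g) = 1,985 × [1 − ((1+0.0072)/(1+r))^96] / (r − 0.0072) = £156,407.96.

£156,407.96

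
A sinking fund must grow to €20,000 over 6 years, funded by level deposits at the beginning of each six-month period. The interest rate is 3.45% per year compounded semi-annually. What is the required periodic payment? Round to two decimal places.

Level annuity due; solve FV = PMT × [((1+r)^n − 1)/r] × (1+r) for PMT.
Periodic rate r = 0.0345/2 per half-year; n is counted in half-years.
With n = 12: PMT = 20,000 / ([((1+r)^n − 1)/r] × (1+r)) = €1,488.72

€1,488.72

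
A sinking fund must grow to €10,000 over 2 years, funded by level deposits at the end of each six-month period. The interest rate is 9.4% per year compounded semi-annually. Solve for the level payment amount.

€2,330.49

Level ordinary annuity; solve FV = PMT × [((1+r)^n − 1)/r] for PMT.
Periodic rate r = 0.094/2 per half-year; n is counted in half-years.
With n = 4: PMT = 10,000 / ([((1+r)^n − 1)/r]) = €2,330.49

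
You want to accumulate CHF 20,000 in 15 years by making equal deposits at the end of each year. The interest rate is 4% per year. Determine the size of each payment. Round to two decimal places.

CHF 998.82

Level ordinary annuity; solve FV = PMT × [((1+r)^n − 1)/r] for PMT.
Periodic rate r = 0.04 per year.
With n = 15: PMT = 20,000 / ([((1+r)^n − 1)/r]) = CHF 998.82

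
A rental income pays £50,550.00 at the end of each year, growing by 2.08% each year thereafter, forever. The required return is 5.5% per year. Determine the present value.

Periodic rate r = 0.055 per year.
Growing perpetuity (Gordon): PV = PMT₁ / (r − g) = 50,550 / (r − 0.0208) = £1,478,070.18.

£1,478,070.18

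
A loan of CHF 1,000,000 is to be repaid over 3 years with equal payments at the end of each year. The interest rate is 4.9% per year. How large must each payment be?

CHF 366,520.70

Level ordinary annuity; solve PV = PMT × [(1 − (1+r)^−n)/r] for PMT.
Periodic rate r = 0.049 per year.
With n = 3: PMT = 1,000,000 / ([(1 − (1+r)^−n)/r]) = CHF 366,520.70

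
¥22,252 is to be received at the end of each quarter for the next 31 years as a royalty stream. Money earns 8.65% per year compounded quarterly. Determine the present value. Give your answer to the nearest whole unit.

This is an ordinary annuity: 124 payments of ¥22,252 at the end of each quarter.
Periodic rate r = 0.0865/4 per quarter; n is counted in quarters.
PV = PMT × [(1 − (1+r)^−n)/r] = 22,252 × [1 − (1+r)^−124] / r = ¥956,506

¥956,506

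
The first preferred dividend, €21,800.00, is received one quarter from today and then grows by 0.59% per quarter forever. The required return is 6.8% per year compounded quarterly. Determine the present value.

Periodic rate r = 0.068/4 per quarter.
Growing perpetuity (Gordon): PV = PMT₁ / (r − g) = 21,800 / (r − 0.0059) = €1,963,963.96.

€1,963,963.96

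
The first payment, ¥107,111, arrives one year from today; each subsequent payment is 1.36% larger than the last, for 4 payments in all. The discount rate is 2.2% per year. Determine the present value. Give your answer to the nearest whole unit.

Periodic rate r = 0.022 per year.
Growing ordinary annuity: PV = PMT₁ × [1 − ((1+g)/(1+r))^n] / (r − g) = 107,111 × [1 − ((1+0.0136)/(1+r))^4] / (r − 0.0136) = ¥414,081.

¥414,081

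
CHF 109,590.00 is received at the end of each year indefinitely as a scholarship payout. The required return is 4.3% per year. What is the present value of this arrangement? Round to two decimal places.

Periodic rate r = 0.043 per year.
Level perpetuity: PV = PMT / r = 109,590 / (0.043) = CHF 2,548,604.65.

CHF 2,548,604.65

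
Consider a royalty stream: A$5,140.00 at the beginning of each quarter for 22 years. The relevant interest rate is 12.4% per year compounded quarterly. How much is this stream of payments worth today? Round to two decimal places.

A$159,302.58

This is an annuity due: 88 payments of A$5,140.00 at the beginning of each quarter.
Periodic rate r = 0.124/4 per quarter; n is counted in quarters.
PV = PMT × [(1 − (1+r)^−n)/r] × (1+r) = 5,140 × [1 − (1+r)^−88] / r × (1+r) = A$159,302.58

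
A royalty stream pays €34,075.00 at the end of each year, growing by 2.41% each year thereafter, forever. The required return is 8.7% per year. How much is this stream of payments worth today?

€541,732.91

Periodic rate r = 0.087 per year.
Growing perpetuity (Gordon): PV = PMT₁ / (r − g) = 34,075 / (r − 0.0241) = €541,732.91.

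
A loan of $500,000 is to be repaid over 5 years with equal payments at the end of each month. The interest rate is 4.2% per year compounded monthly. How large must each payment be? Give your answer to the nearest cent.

Level ordinary annuity; solve PV = PMT × [(1 − (1+r)^−n)/r] for PMT.
Periodic rate r = 0.042/12 per month; n is counted in months.
With n = 60: PMT = 500,000 / ([(1 − (1+r)^−n)/r]) = $9,253.46

$9,253.46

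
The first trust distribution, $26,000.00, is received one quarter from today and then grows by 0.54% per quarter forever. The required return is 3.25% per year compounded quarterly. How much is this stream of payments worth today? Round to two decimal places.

Periodic rate r = 0.0325/4 per quarter.
Growing perpetuity (Gordon): PV = PMT₁ / (r − g) = 26,000 / (r − 0.0054) = $9,541,284.40.

$9,541,284.40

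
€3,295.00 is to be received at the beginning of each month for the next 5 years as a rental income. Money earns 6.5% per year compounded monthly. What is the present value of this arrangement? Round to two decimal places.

€169,315.28

This is an annuity due: 60 payments of €3,295.00 at the beginning of each month.
Periodic rate r = 0.065/12 per month; n is counted in months.
PV = PMT × [(1 − (1+r)^−n)/r] × (1+r) = 3,295 × [1 − (1+r)^−60] / r × (1+r) = €169,315.28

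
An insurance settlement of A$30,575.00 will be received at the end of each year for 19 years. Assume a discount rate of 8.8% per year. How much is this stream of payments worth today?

A$277,469.49

This is an ordinary annuity: 19 payments of A$30,575.00 at the end of each year.
Periodic rate r = 0.088 per year.
PV = PMT × [(1 − (1+r)^−n)/r] = 30,575 × [1 − (1+r)^−19] / r = A$277,469.49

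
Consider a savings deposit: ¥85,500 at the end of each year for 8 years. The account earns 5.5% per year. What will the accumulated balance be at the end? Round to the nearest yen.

¥831,194

This is an ordinary annuity: 8 deposits of ¥85,500 at the end of each year.
Periodic rate r = 0.055 per year.
FV = PMT × [((1+r)^n − 1)/r] = 85,500 × [(1+r)^8 − 1] / r = ¥831,194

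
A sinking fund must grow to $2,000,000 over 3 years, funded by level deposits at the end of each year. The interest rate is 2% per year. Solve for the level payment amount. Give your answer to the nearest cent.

Level ordinary annuity; solve FV = PMT × [((1+r)^n − 1)/r] for PMT.
Periodic rate r = 0.02 per year.
With n = 3: PMT = 2,000,000 / ([((1+r)^n − 1)/r]) = $653,509.35

$653,509.35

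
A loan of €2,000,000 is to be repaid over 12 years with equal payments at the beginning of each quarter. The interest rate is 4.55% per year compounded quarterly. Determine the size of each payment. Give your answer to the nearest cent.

Level annuity due; solve PV = PMT × [(1 − (1+r)^−n)/r] × (1+r) for PMT.
Periodic rate r = 0.0455/4 per quarter; n is counted in quarters.
With n = 48: PMT = 2,000,000 / ([(1 − (1+r)^−n)/r] × (1+r)) = €53,691.72

€53,691.72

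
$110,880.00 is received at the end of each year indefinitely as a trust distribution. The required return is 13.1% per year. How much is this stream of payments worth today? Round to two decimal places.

Periodic rate r = 0.131 per year.
Level perpetuity: PV = PMT / r = 110,880 / (0.131) = $846,412.21.

$846,412.21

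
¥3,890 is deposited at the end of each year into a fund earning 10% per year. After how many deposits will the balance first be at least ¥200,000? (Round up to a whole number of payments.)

20 payments

Periodic rate r = 0.1 per year.
Ordinary annuity FV: 200,000 = 3,890 × [((1+r)^n − 1)/r].
(1+r)^n = 1 + 200,000 × r / 3,890, so n = ln(1 + 200,000·r/3,890) / ln(1+r) = 19.04.
Round up to a whole number of payments: n = 20.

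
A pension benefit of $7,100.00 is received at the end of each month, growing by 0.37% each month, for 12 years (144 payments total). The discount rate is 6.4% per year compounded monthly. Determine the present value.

$907,427.61

Periodic rate r = 0.064/12 per month; n is counted in months.
Growing ordinary annuity: PV = PMT₁ × [1 − ((1+g)/(1+r))^n] / (r − g) = 7,100 × [1 − ((1+0.0037)/(1+r))^144] / (r − 0.0037) = $907,427.61.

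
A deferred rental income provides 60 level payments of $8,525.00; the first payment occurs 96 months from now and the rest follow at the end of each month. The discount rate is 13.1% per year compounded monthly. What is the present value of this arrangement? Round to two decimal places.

$133,265.83

Ordinary annuity of 60 payments, first payment at period 96.
Periodic rate r = 0.131/12 per month; n is counted in months.
The ordinary-annuity PV formula values the stream one period before the first payment (period 95); discount that back 95 periods:
PV₀ = 8,525 × [1 − (1+r)^−60] / r × (1+r)^−95 = $133,265.83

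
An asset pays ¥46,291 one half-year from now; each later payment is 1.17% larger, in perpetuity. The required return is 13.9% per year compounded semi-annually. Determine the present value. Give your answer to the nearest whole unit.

¥800,882

Periodic rate r = 0.139/2 per half-year.
Growing perpetuity (Gordon): PV = PMT₁ / (r − g) = 46,291 / (r − 0.0117) = ¥800,882.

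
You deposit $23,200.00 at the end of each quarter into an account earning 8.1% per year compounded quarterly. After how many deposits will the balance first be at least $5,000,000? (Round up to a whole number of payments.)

Periodic rate r = 0.081/4 per quarter; n is counted in quarters.
Ordinary annuity FV: 5,000,000 = 23,200 × [((1+r)^n − 1)/r].
(1+r)^n = 1 + 5,000,000 × r / 23,200, so n = ln(1 + 5,000,000·r/23,200) / ln(1+r) = 83.79.
Round up to a whole number of payments: n = 84.

84 payments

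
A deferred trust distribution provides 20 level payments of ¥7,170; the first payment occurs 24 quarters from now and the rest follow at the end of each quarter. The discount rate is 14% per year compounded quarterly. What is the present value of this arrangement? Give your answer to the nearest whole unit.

Ordinary annuity of 20 payments, first payment at period 24.
Periodic rate r = 0.14/4 per quarter; n is counted in quarters.
The ordinary-annuity PV formula values the stream one period before the first payment (period 23); discount that back 23 periods:
PV₀ = 7,170 × [1 − (1+r)^−20] / r × (1+r)^−23 = ¥46,191

¥46,191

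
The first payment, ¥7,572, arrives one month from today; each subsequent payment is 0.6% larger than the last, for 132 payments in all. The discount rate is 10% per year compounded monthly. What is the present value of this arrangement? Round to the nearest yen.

¥855,005

Periodic rate r = 0.1/12 per month; n is counted in months.
Growing ordinary annuity: PV = PMT₁ × [1 − ((1+g)/(1+r))^n] / (r − g) = 7,572 × [1 − ((1+0.006)/(1+r))^132] / (r − 0.006) = ¥855,005.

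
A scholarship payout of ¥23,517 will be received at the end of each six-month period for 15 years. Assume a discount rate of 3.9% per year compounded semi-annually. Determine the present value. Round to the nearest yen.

This is an ordinary annuity: 30 payments of ¥23,517 at the end of each six-month period.
Periodic rate r = 0.039/2 per half-year; n is counted in half-years.
PV = PMT × [(1 − (1+r)^−n)/r] = 23,517 × [1 − (1+r)^−30] / r = ¥530,337

¥530,337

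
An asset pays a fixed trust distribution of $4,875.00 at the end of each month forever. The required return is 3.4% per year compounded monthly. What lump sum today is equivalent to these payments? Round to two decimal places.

$1,720,588.24

Periodic rate r = 0.034/12 per month.
Level perpetuity: PV = PMT / r = 4,875 / (0.034/12) = $1,720,588.24.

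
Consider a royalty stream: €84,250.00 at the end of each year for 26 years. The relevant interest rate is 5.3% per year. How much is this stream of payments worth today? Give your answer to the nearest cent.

This is an ordinary annuity: 26 payments of €84,250.00 at the end of each year.
Periodic rate r = 0.053 per year.
PV = PMT × [(1 − (1+r)^−n)/r] = 84,250 × [1 − (1+r)^−26] / r = €1,174,519.15

€1,174,519.15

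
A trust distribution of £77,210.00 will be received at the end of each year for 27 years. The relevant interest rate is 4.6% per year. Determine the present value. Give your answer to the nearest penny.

This is an ordinary annuity: 27 payments of £77,210.00 at the end of each year.
Periodic rate r = 0.046 per year.
PV = PMT × [(1 − (1+r)^−n)/r] = 77,210 × [1 − (1+r)^−27] / r = £1,180,098.68

£1,180,098.68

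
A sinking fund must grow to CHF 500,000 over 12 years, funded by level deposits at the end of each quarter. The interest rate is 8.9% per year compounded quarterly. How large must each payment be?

CHF 5,931.16

Level ordinary annuity; solve FV = PMT × [((1+r)^n − 1)/r] for PMT.
Periodic rate r = 0.089/4 per quarter; n is counted in quarters.
With n = 48: PMT = 500,000 / ([((1+r)^n − 1)/r]) = CHF 5,931.16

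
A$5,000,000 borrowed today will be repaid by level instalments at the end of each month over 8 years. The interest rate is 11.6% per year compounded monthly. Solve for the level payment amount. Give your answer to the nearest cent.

Level ordinary annuity; solve PV = PMT × [(1 − (1+r)^−n)/r] for PMT.
Periodic rate r = 0.116/12 per month; n is counted in months.
With n = 96: PMT = 5,000,000 / ([(1 − (1+r)^−n)/r]) = A$80,169.33

A$80,169.33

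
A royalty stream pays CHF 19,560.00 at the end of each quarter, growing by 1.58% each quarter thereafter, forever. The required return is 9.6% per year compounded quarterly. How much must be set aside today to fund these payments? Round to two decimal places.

Periodic rate r = 0.096/4 per quarter.
Growing perpetuity (Gordon): PV = PMT₁ / (r − g) = 19,560 / (r − 0.0158) = CHF 2,385,365.85.

CHF 2,385,365.85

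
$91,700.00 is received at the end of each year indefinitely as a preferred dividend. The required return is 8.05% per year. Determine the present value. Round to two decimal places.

$1,139,130.43

Periodic rate r = 0.0805 per year.
Level perpetuity: PV = PMT / r = 91,700 / (0.0805) = $1,139,130.43.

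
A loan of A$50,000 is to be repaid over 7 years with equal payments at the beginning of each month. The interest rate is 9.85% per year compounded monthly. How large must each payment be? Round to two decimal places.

A$819.46

Level annuity due; solve PV = PMT × [(1 − (1+r)^−n)/r] × (1+r) for PMT.
Periodic rate r = 0.0985/12 per month; n is counted in months.
With n = 84: PMT = 50,000 / ([(1 − (1+r)^−n)/r] × (1+r)) = A$819.46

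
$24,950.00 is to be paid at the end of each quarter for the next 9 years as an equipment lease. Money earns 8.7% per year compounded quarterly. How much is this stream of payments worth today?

$618,432.88

This is an ordinary annuity: 36 payments of $24,950.00 at the end of each quarter.
Periodic rate r = 0.087/4 per quarter; n is counted in quarters.
PV = PMT × [(1 − (1+r)^−n)/r] = 24,950 × [1 − (1+r)^−36] / r = $618,432.88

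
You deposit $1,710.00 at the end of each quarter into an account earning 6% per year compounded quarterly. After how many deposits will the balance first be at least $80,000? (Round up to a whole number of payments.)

Periodic rate r = 0.06/4 per quarter; n is counted in quarters.
Ordinary annuity FV: 80,000 = 1,710 × [((1+r)^n − 1)/r].
(1+r)^n = 1 + 80,000 × r / 1,710, so n = ln(1 + 80,000·r/1,710) / ln(1+r) = 35.71.
Round up to a whole number of payments: n = 36.

36 payments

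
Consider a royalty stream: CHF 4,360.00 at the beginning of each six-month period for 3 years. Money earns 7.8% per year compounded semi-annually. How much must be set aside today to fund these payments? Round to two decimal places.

CHF 23,824.59

This is an annuity due: 6 payments of CHF 4,360.00 at the beginning of each six-month period.
Periodic rate r = 0.078/2 per half-year; n is counted in half-years.
PV = PMT × [(1 − (1+r)^−n)/r] × (1+r) = 4,360 × [1 − (1+r)^−6] / r × (1+r) = CHF 23,824.59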